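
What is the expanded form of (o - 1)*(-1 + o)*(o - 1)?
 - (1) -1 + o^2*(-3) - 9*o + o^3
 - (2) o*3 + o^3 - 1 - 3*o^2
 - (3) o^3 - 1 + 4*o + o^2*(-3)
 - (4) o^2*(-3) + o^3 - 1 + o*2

Expanding (o - 1)*(-1 + o)*(o - 1):
= o*3 + o^3 - 1 - 3*o^2
2) o*3 + o^3 - 1 - 3*o^2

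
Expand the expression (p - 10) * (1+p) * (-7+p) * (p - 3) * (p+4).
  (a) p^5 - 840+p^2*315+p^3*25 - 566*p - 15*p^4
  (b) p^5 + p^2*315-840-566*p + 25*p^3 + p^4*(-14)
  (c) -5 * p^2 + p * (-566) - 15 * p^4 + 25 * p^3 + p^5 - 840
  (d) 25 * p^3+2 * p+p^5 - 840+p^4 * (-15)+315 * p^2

Expanding (p - 10) * (1+p) * (-7+p) * (p - 3) * (p+4):
= p^5 - 840+p^2*315+p^3*25 - 566*p - 15*p^4
a) p^5 - 840+p^2*315+p^3*25 - 566*p - 15*p^4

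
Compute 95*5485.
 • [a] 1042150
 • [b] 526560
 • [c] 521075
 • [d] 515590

95 * 5485 = 521075
c) 521075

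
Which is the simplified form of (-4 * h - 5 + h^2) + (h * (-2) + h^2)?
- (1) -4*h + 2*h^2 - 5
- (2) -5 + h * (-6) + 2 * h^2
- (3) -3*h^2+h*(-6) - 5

Adding the polynomials and combining like terms:
(-4*h - 5 + h^2) + (h*(-2) + h^2)
= -5 + h * (-6) + 2 * h^2
2) -5 + h * (-6) + 2 * h^2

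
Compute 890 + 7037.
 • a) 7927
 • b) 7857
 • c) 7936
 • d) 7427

890 + 7037 = 7927
a) 7927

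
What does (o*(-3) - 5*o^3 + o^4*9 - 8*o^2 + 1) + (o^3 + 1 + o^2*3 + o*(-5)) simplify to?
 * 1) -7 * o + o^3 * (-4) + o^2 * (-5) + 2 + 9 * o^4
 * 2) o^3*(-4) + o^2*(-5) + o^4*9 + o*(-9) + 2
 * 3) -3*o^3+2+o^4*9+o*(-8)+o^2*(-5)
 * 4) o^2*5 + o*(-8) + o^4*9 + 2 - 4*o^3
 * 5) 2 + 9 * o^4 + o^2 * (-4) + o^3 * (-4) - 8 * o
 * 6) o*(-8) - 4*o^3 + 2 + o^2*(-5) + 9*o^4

Adding the polynomials and combining like terms:
(o*(-3) - 5*o^3 + o^4*9 - 8*o^2 + 1) + (o^3 + 1 + o^2*3 + o*(-5))
= o*(-8) - 4*o^3 + 2 + o^2*(-5) + 9*o^4
6) o*(-8) - 4*o^3 + 2 + o^2*(-5) + 9*o^4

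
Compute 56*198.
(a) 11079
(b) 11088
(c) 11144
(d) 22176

56 * 198 = 11088
b) 11088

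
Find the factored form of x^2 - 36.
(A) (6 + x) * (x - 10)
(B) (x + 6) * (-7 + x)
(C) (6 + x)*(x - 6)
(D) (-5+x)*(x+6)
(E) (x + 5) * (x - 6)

We need to factor x^2 - 36.
The factored form is (6 + x)*(x - 6).
C) (6 + x)*(x - 6)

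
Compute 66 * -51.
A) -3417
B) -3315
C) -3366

66 * -51 = -3366
C) -3366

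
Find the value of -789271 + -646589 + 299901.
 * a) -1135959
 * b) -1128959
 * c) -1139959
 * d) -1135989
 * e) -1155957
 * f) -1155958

First: -789271 + -646589 = -1435860
Then: -1435860 + 299901 = -1135959
a) -1135959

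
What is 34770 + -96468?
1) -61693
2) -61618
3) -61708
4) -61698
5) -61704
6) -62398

34770 + -96468 = -61698
4) -61698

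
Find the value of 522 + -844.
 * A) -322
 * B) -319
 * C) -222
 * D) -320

522 + -844 = -322
A) -322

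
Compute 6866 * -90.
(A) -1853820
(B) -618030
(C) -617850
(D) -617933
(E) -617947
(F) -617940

6866 * -90 = -617940
F) -617940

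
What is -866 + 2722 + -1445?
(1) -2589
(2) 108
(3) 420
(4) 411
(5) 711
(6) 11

First: -866 + 2722 = 1856
Then: 1856 + -1445 = 411
4) 411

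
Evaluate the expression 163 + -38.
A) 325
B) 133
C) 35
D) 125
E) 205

163 + -38 = 125
D) 125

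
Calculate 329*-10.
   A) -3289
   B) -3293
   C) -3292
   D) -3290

329 * -10 = -3290
D) -3290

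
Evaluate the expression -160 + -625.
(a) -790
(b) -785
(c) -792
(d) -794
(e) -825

-160 + -625 = -785
b) -785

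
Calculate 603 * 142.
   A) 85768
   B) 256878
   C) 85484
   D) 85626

603 * 142 = 85626
D) 85626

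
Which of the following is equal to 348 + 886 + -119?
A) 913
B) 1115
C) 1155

First: 348 + 886 = 1234
Then: 1234 + -119 = 1115
B) 1115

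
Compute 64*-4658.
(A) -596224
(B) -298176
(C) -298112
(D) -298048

64 * -4658 = -298112
C) -298112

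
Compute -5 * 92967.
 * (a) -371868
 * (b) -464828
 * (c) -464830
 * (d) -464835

-5 * 92967 = -464835
d) -464835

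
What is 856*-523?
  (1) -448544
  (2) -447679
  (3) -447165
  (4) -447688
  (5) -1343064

856 * -523 = -447688
4) -447688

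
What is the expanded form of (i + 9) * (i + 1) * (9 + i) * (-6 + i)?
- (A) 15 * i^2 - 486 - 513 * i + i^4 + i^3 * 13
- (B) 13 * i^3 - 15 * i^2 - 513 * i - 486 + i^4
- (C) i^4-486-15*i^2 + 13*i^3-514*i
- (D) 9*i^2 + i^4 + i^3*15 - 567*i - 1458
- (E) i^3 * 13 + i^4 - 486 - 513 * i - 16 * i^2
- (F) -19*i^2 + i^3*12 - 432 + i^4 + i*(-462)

Expanding (i + 9) * (i + 1) * (9 + i) * (-6 + i):
= 13 * i^3 - 15 * i^2 - 513 * i - 486 + i^4
B) 13 * i^3 - 15 * i^2 - 513 * i - 486 + i^4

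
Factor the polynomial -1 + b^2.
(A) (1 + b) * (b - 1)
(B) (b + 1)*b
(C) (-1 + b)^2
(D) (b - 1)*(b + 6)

We need to factor -1 + b^2.
The factored form is (1 + b) * (b - 1).
A) (1 + b) * (b - 1)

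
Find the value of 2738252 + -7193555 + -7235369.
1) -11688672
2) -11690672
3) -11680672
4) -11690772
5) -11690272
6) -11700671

First: 2738252 + -7193555 = -4455303
Then: -4455303 + -7235369 = -11690672
2) -11690672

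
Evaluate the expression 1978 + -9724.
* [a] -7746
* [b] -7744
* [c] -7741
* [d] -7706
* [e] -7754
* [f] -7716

1978 + -9724 = -7746
a) -7746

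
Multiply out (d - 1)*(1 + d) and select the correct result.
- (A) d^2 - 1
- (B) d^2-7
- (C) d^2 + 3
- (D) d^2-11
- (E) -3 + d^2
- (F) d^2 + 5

Expanding (d - 1)*(1 + d):
= d^2 - 1
A) d^2 - 1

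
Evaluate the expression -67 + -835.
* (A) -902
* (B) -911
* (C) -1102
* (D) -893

-67 + -835 = -902
A) -902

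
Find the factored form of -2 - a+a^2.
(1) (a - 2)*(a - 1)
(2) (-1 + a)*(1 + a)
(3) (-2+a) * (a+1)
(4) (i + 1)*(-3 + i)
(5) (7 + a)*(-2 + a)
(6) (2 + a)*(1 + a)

We need to factor -2 - a+a^2.
The factored form is (-2+a) * (a+1).
3) (-2+a) * (a+1)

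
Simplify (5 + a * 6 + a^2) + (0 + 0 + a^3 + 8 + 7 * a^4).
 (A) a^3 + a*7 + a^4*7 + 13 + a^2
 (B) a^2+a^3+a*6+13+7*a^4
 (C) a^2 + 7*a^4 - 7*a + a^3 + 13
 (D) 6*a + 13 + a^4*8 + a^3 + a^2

Adding the polynomials and combining like terms:
(5 + a*6 + a^2) + (0 + 0 + a^3 + 8 + 7*a^4)
= a^2+a^3+a*6+13+7*a^4
B) a^2+a^3+a*6+13+7*a^4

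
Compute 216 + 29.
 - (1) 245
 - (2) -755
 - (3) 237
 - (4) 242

216 + 29 = 245
1) 245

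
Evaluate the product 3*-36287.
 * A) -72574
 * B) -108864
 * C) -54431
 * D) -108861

3 * -36287 = -108861
D) -108861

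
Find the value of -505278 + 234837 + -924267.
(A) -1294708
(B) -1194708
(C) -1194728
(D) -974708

First: -505278 + 234837 = -270441
Then: -270441 + -924267 = -1194708
B) -1194708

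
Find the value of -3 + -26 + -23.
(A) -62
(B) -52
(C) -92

First: -3 + -26 = -29
Then: -29 + -23 = -52
B) -52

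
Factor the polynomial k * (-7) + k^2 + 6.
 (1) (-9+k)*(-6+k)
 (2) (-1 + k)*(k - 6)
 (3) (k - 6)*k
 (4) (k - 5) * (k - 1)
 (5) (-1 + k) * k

We need to factor k * (-7) + k^2 + 6.
The factored form is (-1 + k)*(k - 6).
2) (-1 + k)*(k - 6)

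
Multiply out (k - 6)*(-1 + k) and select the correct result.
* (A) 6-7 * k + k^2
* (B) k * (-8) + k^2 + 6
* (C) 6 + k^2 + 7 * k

Expanding (k - 6)*(-1 + k):
= 6-7 * k + k^2
A) 6-7 * k + k^2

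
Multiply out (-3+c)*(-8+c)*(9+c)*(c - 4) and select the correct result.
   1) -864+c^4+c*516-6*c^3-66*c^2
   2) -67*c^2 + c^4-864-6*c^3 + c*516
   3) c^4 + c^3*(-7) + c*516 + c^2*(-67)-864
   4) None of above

Expanding (-3+c)*(-8+c)*(9+c)*(c - 4):
= -67*c^2 + c^4-864-6*c^3 + c*516
2) -67*c^2 + c^4-864-6*c^3 + c*516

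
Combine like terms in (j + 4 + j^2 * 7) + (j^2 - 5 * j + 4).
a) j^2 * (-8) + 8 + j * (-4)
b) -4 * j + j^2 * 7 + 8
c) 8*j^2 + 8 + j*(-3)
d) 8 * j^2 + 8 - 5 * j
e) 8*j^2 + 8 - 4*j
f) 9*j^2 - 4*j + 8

Adding the polynomials and combining like terms:
(j + 4 + j^2*7) + (j^2 - 5*j + 4)
= 8*j^2 + 8 - 4*j
e) 8*j^2 + 8 - 4*j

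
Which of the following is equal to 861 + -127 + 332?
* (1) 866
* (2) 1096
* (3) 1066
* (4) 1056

First: 861 + -127 = 734
Then: 734 + 332 = 1066
3) 1066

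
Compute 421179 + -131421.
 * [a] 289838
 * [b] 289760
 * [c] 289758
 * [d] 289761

421179 + -131421 = 289758
c) 289758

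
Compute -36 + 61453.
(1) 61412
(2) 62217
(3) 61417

-36 + 61453 = 61417
3) 61417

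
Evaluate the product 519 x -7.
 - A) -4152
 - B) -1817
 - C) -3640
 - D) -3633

519 * -7 = -3633
D) -3633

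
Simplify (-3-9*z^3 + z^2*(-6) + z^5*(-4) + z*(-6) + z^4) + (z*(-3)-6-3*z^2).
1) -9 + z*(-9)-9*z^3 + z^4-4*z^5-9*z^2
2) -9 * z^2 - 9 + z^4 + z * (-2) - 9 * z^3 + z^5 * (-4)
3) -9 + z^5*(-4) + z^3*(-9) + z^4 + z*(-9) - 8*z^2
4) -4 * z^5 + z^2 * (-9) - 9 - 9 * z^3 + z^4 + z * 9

Adding the polynomials and combining like terms:
(-3 - 9*z^3 + z^2*(-6) + z^5*(-4) + z*(-6) + z^4) + (z*(-3) - 6 - 3*z^2)
= -9 + z*(-9)-9*z^3 + z^4-4*z^5-9*z^2
1) -9 + z*(-9)-9*z^3 + z^4-4*z^5-9*z^2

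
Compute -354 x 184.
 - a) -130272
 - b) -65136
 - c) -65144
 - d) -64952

-354 * 184 = -65136
b) -65136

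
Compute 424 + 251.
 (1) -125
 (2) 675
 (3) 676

424 + 251 = 675
2) 675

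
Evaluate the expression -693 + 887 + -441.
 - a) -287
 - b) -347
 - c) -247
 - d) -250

First: -693 + 887 = 194
Then: 194 + -441 = -247
c) -247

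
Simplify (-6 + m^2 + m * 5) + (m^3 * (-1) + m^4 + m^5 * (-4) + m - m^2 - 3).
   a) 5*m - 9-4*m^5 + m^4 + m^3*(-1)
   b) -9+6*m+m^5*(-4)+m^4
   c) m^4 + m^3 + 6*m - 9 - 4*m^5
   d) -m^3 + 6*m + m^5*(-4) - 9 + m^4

Adding the polynomials and combining like terms:
(-6 + m^2 + m*5) + (m^3*(-1) + m^4 + m^5*(-4) + m - m^2 - 3)
= -m^3 + 6*m + m^5*(-4) - 9 + m^4
d) -m^3 + 6*m + m^5*(-4) - 9 + m^4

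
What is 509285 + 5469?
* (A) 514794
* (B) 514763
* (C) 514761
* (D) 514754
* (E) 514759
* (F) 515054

509285 + 5469 = 514754
D) 514754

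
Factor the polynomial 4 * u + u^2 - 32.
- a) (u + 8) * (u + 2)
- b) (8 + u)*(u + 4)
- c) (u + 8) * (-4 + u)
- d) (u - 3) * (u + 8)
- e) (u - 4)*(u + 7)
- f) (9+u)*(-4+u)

We need to factor 4 * u + u^2 - 32.
The factored form is (u + 8) * (-4 + u).
c) (u + 8) * (-4 + u)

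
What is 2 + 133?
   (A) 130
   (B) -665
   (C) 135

2 + 133 = 135
C) 135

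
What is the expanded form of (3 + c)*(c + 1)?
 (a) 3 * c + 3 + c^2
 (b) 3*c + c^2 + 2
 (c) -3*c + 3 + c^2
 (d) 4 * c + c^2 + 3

Expanding (3 + c)*(c + 1):
= 4 * c + c^2 + 3
d) 4 * c + c^2 + 3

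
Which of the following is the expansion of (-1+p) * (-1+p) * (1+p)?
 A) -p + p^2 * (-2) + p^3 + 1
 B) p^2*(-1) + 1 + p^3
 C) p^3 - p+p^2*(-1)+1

Expanding (-1+p) * (-1+p) * (1+p):
= p^3 - p+p^2*(-1)+1
C) p^3 - p+p^2*(-1)+1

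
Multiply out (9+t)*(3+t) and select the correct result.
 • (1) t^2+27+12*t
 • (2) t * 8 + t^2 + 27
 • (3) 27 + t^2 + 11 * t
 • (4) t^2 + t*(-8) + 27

Expanding (9+t)*(3+t):
= t^2+27+12*t
1) t^2+27+12*t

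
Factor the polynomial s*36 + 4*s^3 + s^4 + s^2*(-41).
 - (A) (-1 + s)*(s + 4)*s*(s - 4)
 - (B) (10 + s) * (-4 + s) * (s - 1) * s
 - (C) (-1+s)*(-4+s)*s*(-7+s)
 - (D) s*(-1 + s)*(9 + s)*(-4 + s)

We need to factor s*36 + 4*s^3 + s^4 + s^2*(-41).
The factored form is s*(-1 + s)*(9 + s)*(-4 + s).
D) s*(-1 + s)*(9 + s)*(-4 + s)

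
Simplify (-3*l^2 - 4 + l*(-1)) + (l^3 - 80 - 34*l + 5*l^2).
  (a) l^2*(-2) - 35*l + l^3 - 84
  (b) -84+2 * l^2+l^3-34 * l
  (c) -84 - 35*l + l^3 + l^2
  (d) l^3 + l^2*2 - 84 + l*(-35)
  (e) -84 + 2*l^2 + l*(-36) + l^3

Adding the polynomials and combining like terms:
(-3*l^2 - 4 + l*(-1)) + (l^3 - 80 - 34*l + 5*l^2)
= l^3 + l^2*2 - 84 + l*(-35)
d) l^3 + l^2*2 - 84 + l*(-35)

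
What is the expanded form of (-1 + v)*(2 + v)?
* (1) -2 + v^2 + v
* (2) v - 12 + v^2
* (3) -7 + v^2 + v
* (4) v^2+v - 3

Expanding (-1 + v)*(2 + v):
= -2 + v^2 + v
1) -2 + v^2 + v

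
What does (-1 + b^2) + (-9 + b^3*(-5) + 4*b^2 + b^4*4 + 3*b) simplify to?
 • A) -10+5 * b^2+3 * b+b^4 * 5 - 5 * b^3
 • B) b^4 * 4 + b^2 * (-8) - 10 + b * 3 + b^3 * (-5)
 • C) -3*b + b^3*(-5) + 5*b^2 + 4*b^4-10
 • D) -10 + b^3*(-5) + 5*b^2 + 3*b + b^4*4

Adding the polynomials and combining like terms:
(-1 + b^2) + (-9 + b^3*(-5) + 4*b^2 + b^4*4 + 3*b)
= -10 + b^3*(-5) + 5*b^2 + 3*b + b^4*4
D) -10 + b^3*(-5) + 5*b^2 + 3*b + b^4*4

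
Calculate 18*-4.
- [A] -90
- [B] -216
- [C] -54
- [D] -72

18 * -4 = -72
D) -72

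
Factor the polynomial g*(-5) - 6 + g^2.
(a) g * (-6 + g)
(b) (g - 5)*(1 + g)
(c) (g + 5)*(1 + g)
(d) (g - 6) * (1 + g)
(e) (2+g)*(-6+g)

We need to factor g*(-5) - 6 + g^2.
The factored form is (g - 6) * (1 + g).
d) (g - 6) * (1 + g)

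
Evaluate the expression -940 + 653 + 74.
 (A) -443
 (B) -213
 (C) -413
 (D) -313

First: -940 + 653 = -287
Then: -287 + 74 = -213
B) -213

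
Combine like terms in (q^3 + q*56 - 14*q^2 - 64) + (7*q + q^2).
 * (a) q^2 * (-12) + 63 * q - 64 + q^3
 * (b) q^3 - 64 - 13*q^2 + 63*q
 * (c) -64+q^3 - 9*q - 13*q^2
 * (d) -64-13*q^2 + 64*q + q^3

Adding the polynomials and combining like terms:
(q^3 + q*56 - 14*q^2 - 64) + (7*q + q^2)
= q^3 - 64 - 13*q^2 + 63*q
b) q^3 - 64 - 13*q^2 + 63*q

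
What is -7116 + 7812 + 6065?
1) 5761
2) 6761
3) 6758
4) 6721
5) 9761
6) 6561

First: -7116 + 7812 = 696
Then: 696 + 6065 = 6761
2) 6761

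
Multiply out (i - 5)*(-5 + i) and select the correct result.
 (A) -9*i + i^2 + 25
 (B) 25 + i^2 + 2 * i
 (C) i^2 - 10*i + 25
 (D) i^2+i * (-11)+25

Expanding (i - 5)*(-5 + i):
= i^2 - 10*i + 25
C) i^2 - 10*i + 25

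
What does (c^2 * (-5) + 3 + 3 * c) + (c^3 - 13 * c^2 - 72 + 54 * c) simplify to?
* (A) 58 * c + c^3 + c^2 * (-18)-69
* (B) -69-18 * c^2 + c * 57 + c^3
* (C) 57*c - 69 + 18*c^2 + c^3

Adding the polynomials and combining like terms:
(c^2*(-5) + 3 + 3*c) + (c^3 - 13*c^2 - 72 + 54*c)
= -69-18 * c^2 + c * 57 + c^3
B) -69-18 * c^2 + c * 57 + c^3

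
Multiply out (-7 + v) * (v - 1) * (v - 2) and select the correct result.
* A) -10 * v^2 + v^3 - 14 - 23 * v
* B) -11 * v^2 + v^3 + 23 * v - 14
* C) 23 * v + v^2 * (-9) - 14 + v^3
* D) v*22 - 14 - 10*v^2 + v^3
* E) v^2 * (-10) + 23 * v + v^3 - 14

Expanding (-7 + v) * (v - 1) * (v - 2):
= v^2 * (-10) + 23 * v + v^3 - 14
E) v^2 * (-10) + 23 * v + v^3 - 14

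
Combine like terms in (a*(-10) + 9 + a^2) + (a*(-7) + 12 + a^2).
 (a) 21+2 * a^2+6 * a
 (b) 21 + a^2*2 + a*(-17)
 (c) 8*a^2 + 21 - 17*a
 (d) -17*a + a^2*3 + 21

Adding the polynomials and combining like terms:
(a*(-10) + 9 + a^2) + (a*(-7) + 12 + a^2)
= 21 + a^2*2 + a*(-17)
b) 21 + a^2*2 + a*(-17)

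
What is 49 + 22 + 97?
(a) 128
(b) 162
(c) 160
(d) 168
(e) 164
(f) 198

First: 49 + 22 = 71
Then: 71 + 97 = 168
d) 168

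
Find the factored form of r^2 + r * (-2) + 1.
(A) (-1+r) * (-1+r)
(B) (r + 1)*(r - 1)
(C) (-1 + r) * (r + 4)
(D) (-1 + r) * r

We need to factor r^2 + r * (-2) + 1.
The factored form is (-1+r) * (-1+r).
A) (-1+r) * (-1+r)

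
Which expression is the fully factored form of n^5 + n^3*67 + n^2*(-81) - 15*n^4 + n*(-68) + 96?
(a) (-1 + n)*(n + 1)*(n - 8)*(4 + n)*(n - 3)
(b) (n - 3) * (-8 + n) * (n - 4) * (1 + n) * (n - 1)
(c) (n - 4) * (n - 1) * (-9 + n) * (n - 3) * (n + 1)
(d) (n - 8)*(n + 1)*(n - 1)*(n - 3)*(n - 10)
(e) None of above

We need to factor n^5 + n^3*67 + n^2*(-81) - 15*n^4 + n*(-68) + 96.
The factored form is (n - 3) * (-8 + n) * (n - 4) * (1 + n) * (n - 1).
b) (n - 3) * (-8 + n) * (n - 4) * (1 + n) * (n - 1)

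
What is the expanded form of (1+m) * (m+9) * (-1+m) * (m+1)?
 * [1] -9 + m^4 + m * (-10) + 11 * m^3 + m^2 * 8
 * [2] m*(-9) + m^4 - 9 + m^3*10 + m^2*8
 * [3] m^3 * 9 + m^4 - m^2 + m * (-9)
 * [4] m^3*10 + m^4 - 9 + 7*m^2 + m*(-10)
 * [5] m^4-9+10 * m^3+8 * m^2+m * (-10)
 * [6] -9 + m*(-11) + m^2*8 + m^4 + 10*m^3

Expanding (1+m) * (m+9) * (-1+m) * (m+1):
= m^4-9+10 * m^3+8 * m^2+m * (-10)
5) m^4-9+10 * m^3+8 * m^2+m * (-10)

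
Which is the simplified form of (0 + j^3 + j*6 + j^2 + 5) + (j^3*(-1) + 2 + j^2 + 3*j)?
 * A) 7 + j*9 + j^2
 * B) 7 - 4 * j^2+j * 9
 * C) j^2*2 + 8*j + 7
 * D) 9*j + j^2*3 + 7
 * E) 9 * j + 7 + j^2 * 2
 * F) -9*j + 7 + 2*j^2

Adding the polynomials and combining like terms:
(0 + j^3 + j*6 + j^2 + 5) + (j^3*(-1) + 2 + j^2 + 3*j)
= 9 * j + 7 + j^2 * 2
E) 9 * j + 7 + j^2 * 2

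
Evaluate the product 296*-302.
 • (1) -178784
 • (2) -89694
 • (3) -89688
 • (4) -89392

296 * -302 = -89392
4) -89392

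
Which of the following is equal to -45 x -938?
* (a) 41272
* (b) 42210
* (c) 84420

-45 * -938 = 42210
b) 42210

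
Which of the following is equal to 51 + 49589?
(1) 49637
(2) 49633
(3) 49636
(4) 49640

51 + 49589 = 49640
4) 49640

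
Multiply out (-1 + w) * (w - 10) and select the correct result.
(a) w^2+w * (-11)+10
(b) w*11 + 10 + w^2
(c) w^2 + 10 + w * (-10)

Expanding (-1 + w) * (w - 10):
= w^2+w * (-11)+10
a) w^2+w * (-11)+10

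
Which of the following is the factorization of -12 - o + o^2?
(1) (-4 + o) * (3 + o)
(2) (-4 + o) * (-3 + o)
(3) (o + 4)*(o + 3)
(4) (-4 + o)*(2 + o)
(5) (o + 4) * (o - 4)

We need to factor -12 - o + o^2.
The factored form is (-4 + o) * (3 + o).
1) (-4 + o) * (3 + o)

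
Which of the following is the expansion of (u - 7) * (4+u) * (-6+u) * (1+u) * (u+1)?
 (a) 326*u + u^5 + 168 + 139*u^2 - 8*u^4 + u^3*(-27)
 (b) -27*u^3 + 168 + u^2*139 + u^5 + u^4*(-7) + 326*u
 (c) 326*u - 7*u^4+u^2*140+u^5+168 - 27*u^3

Expanding (u - 7) * (4+u) * (-6+u) * (1+u) * (u+1):
= -27*u^3 + 168 + u^2*139 + u^5 + u^4*(-7) + 326*u
b) -27*u^3 + 168 + u^2*139 + u^5 + u^4*(-7) + 326*u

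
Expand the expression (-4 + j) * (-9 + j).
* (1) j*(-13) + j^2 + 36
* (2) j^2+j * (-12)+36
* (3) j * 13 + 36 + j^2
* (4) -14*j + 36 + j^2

Expanding (-4 + j) * (-9 + j):
= j*(-13) + j^2 + 36
1) j*(-13) + j^2 + 36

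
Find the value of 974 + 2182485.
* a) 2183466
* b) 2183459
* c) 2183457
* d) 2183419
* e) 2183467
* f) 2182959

974 + 2182485 = 2183459
b) 2183459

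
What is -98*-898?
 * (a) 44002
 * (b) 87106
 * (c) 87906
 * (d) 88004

-98 * -898 = 88004
d) 88004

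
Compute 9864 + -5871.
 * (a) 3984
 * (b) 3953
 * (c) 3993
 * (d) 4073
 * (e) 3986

9864 + -5871 = 3993
c) 3993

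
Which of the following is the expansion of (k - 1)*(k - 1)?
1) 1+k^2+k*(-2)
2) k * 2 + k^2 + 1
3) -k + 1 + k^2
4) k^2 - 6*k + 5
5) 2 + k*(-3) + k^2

Expanding (k - 1)*(k - 1):
= 1+k^2+k*(-2)
1) 1+k^2+k*(-2)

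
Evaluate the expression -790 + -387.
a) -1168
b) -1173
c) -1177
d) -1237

-790 + -387 = -1177
c) -1177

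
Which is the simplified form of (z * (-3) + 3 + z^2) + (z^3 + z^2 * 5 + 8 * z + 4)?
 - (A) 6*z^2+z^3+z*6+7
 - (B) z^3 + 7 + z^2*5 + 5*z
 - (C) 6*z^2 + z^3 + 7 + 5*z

Adding the polynomials and combining like terms:
(z*(-3) + 3 + z^2) + (z^3 + z^2*5 + 8*z + 4)
= 6*z^2 + z^3 + 7 + 5*z
C) 6*z^2 + z^3 + 7 + 5*z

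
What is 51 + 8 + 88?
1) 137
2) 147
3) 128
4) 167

First: 51 + 8 = 59
Then: 59 + 88 = 147
2) 147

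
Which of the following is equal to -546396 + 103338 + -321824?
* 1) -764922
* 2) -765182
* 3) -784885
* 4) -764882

First: -546396 + 103338 = -443058
Then: -443058 + -321824 = -764882
4) -764882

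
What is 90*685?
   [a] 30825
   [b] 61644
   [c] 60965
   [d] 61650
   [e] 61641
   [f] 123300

90 * 685 = 61650
d) 61650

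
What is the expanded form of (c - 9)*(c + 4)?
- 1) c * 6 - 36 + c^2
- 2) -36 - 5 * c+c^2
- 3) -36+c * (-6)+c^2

Expanding (c - 9)*(c + 4):
= -36 - 5 * c+c^2
2) -36 - 5 * c+c^2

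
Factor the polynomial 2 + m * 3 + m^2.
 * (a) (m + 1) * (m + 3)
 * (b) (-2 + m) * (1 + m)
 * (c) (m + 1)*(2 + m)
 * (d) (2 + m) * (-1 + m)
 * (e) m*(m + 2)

We need to factor 2 + m * 3 + m^2.
The factored form is (m + 1)*(2 + m).
c) (m + 1)*(2 + m)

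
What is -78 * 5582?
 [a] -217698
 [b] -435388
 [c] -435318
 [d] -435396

-78 * 5582 = -435396
d) -435396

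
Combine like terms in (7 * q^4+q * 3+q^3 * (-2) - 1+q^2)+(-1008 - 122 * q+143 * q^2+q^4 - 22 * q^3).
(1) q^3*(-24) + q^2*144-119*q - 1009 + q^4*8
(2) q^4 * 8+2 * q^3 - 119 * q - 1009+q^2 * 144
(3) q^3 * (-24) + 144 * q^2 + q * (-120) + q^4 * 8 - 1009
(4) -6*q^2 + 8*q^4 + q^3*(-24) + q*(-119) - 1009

Adding the polynomials and combining like terms:
(7*q^4 + q*3 + q^3*(-2) - 1 + q^2) + (-1008 - 122*q + 143*q^2 + q^4 - 22*q^3)
= q^3*(-24) + q^2*144-119*q - 1009 + q^4*8
1) q^3*(-24) + q^2*144-119*q - 1009 + q^4*8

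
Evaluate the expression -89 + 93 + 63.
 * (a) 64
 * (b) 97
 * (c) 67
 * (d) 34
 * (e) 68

First: -89 + 93 = 4
Then: 4 + 63 = 67
c) 67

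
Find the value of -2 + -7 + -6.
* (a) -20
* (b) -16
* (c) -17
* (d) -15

First: -2 + -7 = -9
Then: -9 + -6 = -15
d) -15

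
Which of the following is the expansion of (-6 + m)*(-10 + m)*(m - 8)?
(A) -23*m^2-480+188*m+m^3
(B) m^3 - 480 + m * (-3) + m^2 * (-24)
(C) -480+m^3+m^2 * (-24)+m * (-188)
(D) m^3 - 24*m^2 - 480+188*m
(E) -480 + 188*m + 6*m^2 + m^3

Expanding (-6 + m)*(-10 + m)*(m - 8):
= m^3 - 24*m^2 - 480+188*m
D) m^3 - 24*m^2 - 480+188*m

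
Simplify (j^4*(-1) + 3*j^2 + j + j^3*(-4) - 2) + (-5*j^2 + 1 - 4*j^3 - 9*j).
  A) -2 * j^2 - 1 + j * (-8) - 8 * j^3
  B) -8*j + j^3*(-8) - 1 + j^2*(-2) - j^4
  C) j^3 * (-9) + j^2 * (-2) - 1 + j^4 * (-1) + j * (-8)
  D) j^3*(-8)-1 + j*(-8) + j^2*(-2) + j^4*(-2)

Adding the polynomials and combining like terms:
(j^4*(-1) + 3*j^2 + j + j^3*(-4) - 2) + (-5*j^2 + 1 - 4*j^3 - 9*j)
= -8*j + j^3*(-8) - 1 + j^2*(-2) - j^4
B) -8*j + j^3*(-8) - 1 + j^2*(-2) - j^4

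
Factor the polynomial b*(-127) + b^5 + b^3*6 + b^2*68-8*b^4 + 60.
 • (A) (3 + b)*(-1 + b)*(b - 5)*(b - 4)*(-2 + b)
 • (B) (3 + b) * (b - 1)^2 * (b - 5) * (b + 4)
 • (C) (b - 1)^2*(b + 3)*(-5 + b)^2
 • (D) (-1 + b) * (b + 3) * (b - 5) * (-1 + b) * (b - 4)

We need to factor b*(-127) + b^5 + b^3*6 + b^2*68-8*b^4 + 60.
The factored form is (-1 + b) * (b + 3) * (b - 5) * (-1 + b) * (b - 4).
D) (-1 + b) * (b + 3) * (b - 5) * (-1 + b) * (b - 4)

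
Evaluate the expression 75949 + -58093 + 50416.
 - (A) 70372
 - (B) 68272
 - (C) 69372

First: 75949 + -58093 = 17856
Then: 17856 + 50416 = 68272
B) 68272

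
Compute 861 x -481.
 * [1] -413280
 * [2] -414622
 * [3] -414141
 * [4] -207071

861 * -481 = -414141
3) -414141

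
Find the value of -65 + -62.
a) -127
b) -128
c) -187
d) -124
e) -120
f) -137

-65 + -62 = -127
a) -127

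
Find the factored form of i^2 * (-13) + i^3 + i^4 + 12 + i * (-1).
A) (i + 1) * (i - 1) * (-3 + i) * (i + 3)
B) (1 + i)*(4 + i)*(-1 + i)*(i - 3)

We need to factor i^2 * (-13) + i^3 + i^4 + 12 + i * (-1).
The factored form is (1 + i)*(4 + i)*(-1 + i)*(i - 3).
B) (1 + i)*(4 + i)*(-1 + i)*(i - 3)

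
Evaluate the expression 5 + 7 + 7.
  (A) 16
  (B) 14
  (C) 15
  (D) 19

First: 5 + 7 = 12
Then: 12 + 7 = 19
D) 19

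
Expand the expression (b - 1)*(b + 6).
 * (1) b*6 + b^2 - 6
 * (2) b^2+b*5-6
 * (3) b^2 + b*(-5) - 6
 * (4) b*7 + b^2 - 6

Expanding (b - 1)*(b + 6):
= b^2+b*5-6
2) b^2+b*5-6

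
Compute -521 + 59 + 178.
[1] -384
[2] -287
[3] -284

First: -521 + 59 = -462
Then: -462 + 178 = -284
3) -284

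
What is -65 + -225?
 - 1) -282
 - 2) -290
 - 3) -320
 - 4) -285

-65 + -225 = -290
2) -290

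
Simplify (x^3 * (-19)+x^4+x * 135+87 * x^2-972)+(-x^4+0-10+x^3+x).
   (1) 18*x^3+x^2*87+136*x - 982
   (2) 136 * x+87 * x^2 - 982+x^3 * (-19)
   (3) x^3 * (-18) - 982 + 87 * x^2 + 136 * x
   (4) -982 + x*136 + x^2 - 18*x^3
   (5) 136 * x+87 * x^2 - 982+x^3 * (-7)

Adding the polynomials and combining like terms:
(x^3*(-19) + x^4 + x*135 + 87*x^2 - 972) + (-x^4 + 0 - 10 + x^3 + x)
= x^3 * (-18) - 982 + 87 * x^2 + 136 * x
3) x^3 * (-18) - 982 + 87 * x^2 + 136 * x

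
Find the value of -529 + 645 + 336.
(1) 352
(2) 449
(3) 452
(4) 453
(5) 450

First: -529 + 645 = 116
Then: 116 + 336 = 452
3) 452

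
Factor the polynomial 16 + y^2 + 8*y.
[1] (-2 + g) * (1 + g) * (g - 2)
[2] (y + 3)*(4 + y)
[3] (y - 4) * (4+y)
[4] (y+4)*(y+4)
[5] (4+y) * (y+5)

We need to factor 16 + y^2 + 8*y.
The factored form is (y+4)*(y+4).
4) (y+4)*(y+4)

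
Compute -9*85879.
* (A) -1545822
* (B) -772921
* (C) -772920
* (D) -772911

-9 * 85879 = -772911
D) -772911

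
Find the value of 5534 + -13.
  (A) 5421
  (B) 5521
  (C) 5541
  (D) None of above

5534 + -13 = 5521
B) 5521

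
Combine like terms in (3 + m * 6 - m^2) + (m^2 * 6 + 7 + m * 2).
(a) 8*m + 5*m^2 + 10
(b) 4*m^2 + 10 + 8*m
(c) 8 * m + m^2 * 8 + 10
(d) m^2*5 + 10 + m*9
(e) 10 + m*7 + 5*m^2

Adding the polynomials and combining like terms:
(3 + m*6 - m^2) + (m^2*6 + 7 + m*2)
= 8*m + 5*m^2 + 10
a) 8*m + 5*m^2 + 10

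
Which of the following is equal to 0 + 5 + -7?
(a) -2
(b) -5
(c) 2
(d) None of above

First: 0 + 5 = 5
Then: 5 + -7 = -2
a) -2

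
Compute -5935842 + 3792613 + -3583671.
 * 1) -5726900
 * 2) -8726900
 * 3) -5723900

First: -5935842 + 3792613 = -2143229
Then: -2143229 + -3583671 = -5726900
1) -5726900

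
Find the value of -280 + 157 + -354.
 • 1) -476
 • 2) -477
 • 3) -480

First: -280 + 157 = -123
Then: -123 + -354 = -477
2) -477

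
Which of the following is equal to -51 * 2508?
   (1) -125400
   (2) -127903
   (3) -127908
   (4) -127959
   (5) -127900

-51 * 2508 = -127908
3) -127908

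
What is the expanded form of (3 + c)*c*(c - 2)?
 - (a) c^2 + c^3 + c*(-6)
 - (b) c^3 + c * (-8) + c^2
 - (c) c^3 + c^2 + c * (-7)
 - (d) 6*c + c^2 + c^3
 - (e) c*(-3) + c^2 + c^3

Expanding (3 + c)*c*(c - 2):
= c^2 + c^3 + c*(-6)
a) c^2 + c^3 + c*(-6)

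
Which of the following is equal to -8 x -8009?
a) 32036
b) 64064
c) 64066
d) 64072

-8 * -8009 = 64072
d) 64072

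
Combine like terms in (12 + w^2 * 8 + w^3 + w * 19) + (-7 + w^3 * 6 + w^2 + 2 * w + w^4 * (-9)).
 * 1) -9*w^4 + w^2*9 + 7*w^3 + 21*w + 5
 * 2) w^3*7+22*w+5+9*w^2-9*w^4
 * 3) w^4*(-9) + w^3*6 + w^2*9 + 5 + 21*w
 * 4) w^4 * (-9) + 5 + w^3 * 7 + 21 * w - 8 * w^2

Adding the polynomials and combining like terms:
(12 + w^2*8 + w^3 + w*19) + (-7 + w^3*6 + w^2 + 2*w + w^4*(-9))
= -9*w^4 + w^2*9 + 7*w^3 + 21*w + 5
1) -9*w^4 + w^2*9 + 7*w^3 + 21*w + 5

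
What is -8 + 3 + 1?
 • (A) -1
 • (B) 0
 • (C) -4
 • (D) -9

First: -8 + 3 = -5
Then: -5 + 1 = -4
C) -4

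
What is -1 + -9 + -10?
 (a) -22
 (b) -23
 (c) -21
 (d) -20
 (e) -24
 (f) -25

First: -1 + -9 = -10
Then: -10 + -10 = -20
d) -20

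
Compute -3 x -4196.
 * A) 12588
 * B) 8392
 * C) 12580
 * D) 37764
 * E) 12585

-3 * -4196 = 12588
A) 12588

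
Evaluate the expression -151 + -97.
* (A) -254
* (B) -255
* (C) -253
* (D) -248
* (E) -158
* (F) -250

-151 + -97 = -248
D) -248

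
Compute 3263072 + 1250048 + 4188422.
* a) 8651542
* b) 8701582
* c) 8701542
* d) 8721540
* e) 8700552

First: 3263072 + 1250048 = 4513120
Then: 4513120 + 4188422 = 8701542
c) 8701542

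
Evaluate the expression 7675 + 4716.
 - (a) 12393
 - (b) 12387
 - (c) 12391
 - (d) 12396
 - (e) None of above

7675 + 4716 = 12391
c) 12391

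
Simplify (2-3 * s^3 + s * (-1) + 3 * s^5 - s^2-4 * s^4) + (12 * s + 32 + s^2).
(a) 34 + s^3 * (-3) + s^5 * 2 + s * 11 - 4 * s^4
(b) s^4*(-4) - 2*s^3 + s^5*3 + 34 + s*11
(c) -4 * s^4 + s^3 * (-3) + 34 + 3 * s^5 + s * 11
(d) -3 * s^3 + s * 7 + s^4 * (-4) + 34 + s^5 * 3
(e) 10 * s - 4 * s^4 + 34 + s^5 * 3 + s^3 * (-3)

Adding the polynomials and combining like terms:
(2 - 3*s^3 + s*(-1) + 3*s^5 - s^2 - 4*s^4) + (12*s + 32 + s^2)
= -4 * s^4 + s^3 * (-3) + 34 + 3 * s^5 + s * 11
c) -4 * s^4 + s^3 * (-3) + 34 + 3 * s^5 + s * 11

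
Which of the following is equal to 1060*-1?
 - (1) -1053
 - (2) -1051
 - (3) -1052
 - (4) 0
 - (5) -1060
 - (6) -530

1060 * -1 = -1060
5) -1060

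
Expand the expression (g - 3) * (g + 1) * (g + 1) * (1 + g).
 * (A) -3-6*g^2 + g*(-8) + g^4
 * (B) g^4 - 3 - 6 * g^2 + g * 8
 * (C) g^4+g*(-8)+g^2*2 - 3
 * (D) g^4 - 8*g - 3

Expanding (g - 3) * (g + 1) * (g + 1) * (1 + g):
= -3-6*g^2 + g*(-8) + g^4
A) -3-6*g^2 + g*(-8) + g^4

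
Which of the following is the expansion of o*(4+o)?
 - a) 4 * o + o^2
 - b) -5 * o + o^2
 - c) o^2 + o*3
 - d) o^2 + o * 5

Expanding o*(4+o):
= 4 * o + o^2
a) 4 * o + o^2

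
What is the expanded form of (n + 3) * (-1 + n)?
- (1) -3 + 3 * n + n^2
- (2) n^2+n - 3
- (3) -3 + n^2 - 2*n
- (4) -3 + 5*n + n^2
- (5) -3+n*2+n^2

Expanding (n + 3) * (-1 + n):
= -3+n*2+n^2
5) -3+n*2+n^2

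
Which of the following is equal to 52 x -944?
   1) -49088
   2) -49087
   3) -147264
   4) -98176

52 * -944 = -49088
1) -49088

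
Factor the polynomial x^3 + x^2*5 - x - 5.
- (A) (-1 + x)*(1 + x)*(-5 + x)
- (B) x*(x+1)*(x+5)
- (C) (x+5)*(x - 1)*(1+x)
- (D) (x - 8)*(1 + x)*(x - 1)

We need to factor x^3 + x^2*5 - x - 5.
The factored form is (x+5)*(x - 1)*(1+x).
C) (x+5)*(x - 1)*(1+x)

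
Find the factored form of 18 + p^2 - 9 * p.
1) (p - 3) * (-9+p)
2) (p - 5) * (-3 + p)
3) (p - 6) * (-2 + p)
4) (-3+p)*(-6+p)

We need to factor 18 + p^2 - 9 * p.
The factored form is (-3+p)*(-6+p).
4) (-3+p)*(-6+p)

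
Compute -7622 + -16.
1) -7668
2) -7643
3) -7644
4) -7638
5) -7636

-7622 + -16 = -7638
4) -7638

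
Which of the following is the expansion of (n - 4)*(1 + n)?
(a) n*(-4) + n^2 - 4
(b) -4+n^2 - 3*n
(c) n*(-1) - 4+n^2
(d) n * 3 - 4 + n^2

Expanding (n - 4)*(1 + n):
= -4+n^2 - 3*n
b) -4+n^2 - 3*n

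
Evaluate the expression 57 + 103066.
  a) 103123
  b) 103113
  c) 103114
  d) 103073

57 + 103066 = 103123
a) 103123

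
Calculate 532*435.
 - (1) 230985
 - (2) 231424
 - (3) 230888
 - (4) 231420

532 * 435 = 231420
4) 231420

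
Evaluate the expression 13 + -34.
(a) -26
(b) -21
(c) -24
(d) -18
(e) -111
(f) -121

13 + -34 = -21
b) -21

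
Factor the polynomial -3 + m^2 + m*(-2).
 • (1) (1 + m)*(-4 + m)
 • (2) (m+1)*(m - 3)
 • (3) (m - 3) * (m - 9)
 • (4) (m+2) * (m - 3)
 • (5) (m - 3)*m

We need to factor -3 + m^2 + m*(-2).
The factored form is (m+1)*(m - 3).
2) (m+1)*(m - 3)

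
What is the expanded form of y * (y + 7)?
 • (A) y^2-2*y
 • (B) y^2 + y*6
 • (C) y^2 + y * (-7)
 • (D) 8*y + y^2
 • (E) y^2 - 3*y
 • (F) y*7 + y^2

Expanding y * (y + 7):
= y*7 + y^2
F) y*7 + y^2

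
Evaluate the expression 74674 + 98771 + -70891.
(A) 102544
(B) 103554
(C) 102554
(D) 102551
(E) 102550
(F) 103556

First: 74674 + 98771 = 173445
Then: 173445 + -70891 = 102554
C) 102554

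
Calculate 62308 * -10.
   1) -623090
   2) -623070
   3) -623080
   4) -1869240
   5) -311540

62308 * -10 = -623080
3) -623080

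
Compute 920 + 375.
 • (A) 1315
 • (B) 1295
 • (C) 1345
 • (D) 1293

920 + 375 = 1295
B) 1295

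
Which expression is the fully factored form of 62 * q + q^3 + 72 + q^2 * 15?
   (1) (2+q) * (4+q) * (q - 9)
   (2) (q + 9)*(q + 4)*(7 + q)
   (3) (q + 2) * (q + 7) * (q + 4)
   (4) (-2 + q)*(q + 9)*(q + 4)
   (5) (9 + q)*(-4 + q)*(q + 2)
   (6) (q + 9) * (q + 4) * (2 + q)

We need to factor 62 * q + q^3 + 72 + q^2 * 15.
The factored form is (q + 9) * (q + 4) * (2 + q).
6) (q + 9) * (q + 4) * (2 + q)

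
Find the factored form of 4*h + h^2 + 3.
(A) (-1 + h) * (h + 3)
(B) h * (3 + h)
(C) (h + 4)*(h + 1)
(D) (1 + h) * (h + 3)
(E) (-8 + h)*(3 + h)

We need to factor 4*h + h^2 + 3.
The factored form is (1 + h) * (h + 3).
D) (1 + h) * (h + 3)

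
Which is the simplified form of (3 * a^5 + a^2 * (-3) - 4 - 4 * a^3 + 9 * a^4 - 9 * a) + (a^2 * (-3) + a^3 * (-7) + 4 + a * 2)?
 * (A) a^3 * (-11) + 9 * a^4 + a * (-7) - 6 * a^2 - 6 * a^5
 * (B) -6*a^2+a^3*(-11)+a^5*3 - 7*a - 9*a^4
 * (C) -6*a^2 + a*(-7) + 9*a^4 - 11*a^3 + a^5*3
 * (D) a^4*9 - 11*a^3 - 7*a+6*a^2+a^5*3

Adding the polynomials and combining like terms:
(3*a^5 + a^2*(-3) - 4 - 4*a^3 + 9*a^4 - 9*a) + (a^2*(-3) + a^3*(-7) + 4 + a*2)
= -6*a^2 + a*(-7) + 9*a^4 - 11*a^3 + a^5*3
C) -6*a^2 + a*(-7) + 9*a^4 - 11*a^3 + a^5*3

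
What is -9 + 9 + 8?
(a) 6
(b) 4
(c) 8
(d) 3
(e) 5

First: -9 + 9 = 0
Then: 0 + 8 = 8
c) 8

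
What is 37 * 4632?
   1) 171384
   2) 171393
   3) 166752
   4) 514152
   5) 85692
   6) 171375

37 * 4632 = 171384
1) 171384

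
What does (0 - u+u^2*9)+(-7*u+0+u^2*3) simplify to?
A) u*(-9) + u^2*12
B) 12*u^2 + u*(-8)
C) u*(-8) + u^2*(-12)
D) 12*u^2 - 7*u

Adding the polynomials and combining like terms:
(0 - u + u^2*9) + (-7*u + 0 + u^2*3)
= 12*u^2 + u*(-8)
B) 12*u^2 + u*(-8)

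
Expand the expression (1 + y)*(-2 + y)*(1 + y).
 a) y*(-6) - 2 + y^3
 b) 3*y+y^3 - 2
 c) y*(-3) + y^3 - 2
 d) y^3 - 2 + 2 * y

Expanding (1 + y)*(-2 + y)*(1 + y):
= y*(-3) + y^3 - 2
c) y*(-3) + y^3 - 2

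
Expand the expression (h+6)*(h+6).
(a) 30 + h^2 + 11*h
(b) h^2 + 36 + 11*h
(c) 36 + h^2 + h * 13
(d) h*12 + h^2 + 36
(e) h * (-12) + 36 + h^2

Expanding (h+6)*(h+6):
= h*12 + h^2 + 36
d) h*12 + h^2 + 36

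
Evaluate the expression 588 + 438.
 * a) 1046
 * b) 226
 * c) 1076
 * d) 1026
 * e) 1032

588 + 438 = 1026
d) 1026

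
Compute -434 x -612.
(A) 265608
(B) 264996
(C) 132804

-434 * -612 = 265608
A) 265608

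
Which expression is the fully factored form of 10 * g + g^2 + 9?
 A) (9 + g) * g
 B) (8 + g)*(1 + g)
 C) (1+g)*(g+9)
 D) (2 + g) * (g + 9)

We need to factor 10 * g + g^2 + 9.
The factored form is (1+g)*(g+9).
C) (1+g)*(g+9)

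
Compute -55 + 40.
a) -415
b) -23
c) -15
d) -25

-55 + 40 = -15
c) -15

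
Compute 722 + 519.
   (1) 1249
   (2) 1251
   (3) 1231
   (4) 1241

722 + 519 = 1241
4) 1241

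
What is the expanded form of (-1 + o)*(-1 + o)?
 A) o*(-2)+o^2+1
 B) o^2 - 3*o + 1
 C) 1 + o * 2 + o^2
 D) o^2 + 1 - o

Expanding (-1 + o)*(-1 + o):
= o*(-2)+o^2+1
A) o*(-2)+o^2+1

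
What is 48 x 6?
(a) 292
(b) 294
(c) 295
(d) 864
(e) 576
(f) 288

48 * 6 = 288
f) 288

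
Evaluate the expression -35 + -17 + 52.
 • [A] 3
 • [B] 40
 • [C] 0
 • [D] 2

First: -35 + -17 = -52
Then: -52 + 52 = 0
C) 0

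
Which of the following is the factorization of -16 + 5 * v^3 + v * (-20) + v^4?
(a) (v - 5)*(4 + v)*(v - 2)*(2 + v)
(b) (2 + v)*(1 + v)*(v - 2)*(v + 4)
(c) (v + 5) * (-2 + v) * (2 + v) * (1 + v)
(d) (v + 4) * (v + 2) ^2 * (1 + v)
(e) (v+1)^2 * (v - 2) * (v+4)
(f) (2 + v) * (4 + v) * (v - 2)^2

We need to factor -16 + 5 * v^3 + v * (-20) + v^4.
The factored form is (2 + v)*(1 + v)*(v - 2)*(v + 4).
b) (2 + v)*(1 + v)*(v - 2)*(v + 4)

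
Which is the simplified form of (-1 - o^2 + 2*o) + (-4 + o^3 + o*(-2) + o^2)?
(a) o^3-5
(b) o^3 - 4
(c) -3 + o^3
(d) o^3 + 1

Adding the polynomials and combining like terms:
(-1 - o^2 + 2*o) + (-4 + o^3 + o*(-2) + o^2)
= o^3-5
a) o^3-5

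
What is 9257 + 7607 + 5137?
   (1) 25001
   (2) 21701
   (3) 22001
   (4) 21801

First: 9257 + 7607 = 16864
Then: 16864 + 5137 = 22001
3) 22001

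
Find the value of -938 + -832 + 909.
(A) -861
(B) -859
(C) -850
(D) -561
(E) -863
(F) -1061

First: -938 + -832 = -1770
Then: -1770 + 909 = -861
A) -861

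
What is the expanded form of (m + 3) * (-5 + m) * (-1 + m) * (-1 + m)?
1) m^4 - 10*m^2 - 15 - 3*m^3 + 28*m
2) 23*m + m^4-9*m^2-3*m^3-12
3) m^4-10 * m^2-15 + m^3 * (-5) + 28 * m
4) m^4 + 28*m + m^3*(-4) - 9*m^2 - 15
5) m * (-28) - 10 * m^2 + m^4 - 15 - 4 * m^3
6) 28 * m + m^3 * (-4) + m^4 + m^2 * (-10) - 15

Expanding (m + 3) * (-5 + m) * (-1 + m) * (-1 + m):
= 28 * m + m^3 * (-4) + m^4 + m^2 * (-10) - 15
6) 28 * m + m^3 * (-4) + m^4 + m^2 * (-10) - 15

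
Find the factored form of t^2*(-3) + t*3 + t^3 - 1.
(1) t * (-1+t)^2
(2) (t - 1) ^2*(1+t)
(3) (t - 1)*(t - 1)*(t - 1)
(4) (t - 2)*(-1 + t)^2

We need to factor t^2*(-3) + t*3 + t^3 - 1.
The factored form is (t - 1)*(t - 1)*(t - 1).
3) (t - 1)*(t - 1)*(t - 1)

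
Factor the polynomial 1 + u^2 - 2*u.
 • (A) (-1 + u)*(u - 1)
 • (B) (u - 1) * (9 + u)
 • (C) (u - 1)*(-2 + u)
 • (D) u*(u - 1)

We need to factor 1 + u^2 - 2*u.
The factored form is (-1 + u)*(u - 1).
A) (-1 + u)*(u - 1)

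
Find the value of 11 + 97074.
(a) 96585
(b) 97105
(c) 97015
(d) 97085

11 + 97074 = 97085
d) 97085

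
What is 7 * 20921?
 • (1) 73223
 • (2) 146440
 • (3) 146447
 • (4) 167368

7 * 20921 = 146447
3) 146447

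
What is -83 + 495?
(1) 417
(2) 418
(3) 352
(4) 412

-83 + 495 = 412
4) 412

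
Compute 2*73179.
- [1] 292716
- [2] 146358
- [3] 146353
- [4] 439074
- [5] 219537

2 * 73179 = 146358
2) 146358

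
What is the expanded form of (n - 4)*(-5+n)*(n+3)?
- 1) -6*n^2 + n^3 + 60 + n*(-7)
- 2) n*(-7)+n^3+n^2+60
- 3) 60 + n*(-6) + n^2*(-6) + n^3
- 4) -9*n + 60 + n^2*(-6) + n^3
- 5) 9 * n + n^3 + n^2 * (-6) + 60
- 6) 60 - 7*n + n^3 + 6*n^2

Expanding (n - 4)*(-5+n)*(n+3):
= -6*n^2 + n^3 + 60 + n*(-7)
1) -6*n^2 + n^3 + 60 + n*(-7)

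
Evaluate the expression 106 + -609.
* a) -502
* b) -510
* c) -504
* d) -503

106 + -609 = -503
d) -503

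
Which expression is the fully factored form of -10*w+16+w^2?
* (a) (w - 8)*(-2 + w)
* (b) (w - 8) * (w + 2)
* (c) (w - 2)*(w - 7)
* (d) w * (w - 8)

We need to factor -10*w+16+w^2.
The factored form is (w - 8)*(-2 + w).
a) (w - 8)*(-2 + w)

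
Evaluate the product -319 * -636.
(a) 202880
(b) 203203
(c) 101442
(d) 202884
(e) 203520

-319 * -636 = 202884
d) 202884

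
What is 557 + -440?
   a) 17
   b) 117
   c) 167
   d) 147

557 + -440 = 117
b) 117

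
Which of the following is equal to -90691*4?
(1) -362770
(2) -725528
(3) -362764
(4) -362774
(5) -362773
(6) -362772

-90691 * 4 = -362764
3) -362764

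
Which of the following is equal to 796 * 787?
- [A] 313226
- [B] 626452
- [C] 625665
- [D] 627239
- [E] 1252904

796 * 787 = 626452
B) 626452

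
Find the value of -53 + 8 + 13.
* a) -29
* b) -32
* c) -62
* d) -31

First: -53 + 8 = -45
Then: -45 + 13 = -32
b) -32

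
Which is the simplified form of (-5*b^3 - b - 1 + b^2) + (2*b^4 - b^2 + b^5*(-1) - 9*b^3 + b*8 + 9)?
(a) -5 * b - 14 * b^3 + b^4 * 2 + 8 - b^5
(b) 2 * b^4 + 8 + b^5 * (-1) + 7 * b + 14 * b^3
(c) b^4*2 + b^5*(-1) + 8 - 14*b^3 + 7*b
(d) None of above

Adding the polynomials and combining like terms:
(-5*b^3 - b - 1 + b^2) + (2*b^4 - b^2 + b^5*(-1) - 9*b^3 + b*8 + 9)
= b^4*2 + b^5*(-1) + 8 - 14*b^3 + 7*b
c) b^4*2 + b^5*(-1) + 8 - 14*b^3 + 7*b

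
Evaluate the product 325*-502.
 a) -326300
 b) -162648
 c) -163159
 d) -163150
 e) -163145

325 * -502 = -163150
d) -163150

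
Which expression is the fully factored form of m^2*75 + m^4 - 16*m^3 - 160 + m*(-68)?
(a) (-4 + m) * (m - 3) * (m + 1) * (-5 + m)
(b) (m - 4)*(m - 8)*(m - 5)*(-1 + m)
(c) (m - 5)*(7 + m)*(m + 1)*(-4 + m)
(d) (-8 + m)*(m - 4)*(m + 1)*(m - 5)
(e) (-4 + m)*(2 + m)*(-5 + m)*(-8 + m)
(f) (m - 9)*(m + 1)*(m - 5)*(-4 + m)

We need to factor m^2*75 + m^4 - 16*m^3 - 160 + m*(-68).
The factored form is (-8 + m)*(m - 4)*(m + 1)*(m - 5).
d) (-8 + m)*(m - 4)*(m + 1)*(m - 5)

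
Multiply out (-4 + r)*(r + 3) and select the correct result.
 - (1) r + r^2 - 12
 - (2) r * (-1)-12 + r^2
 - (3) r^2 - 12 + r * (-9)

Expanding (-4 + r)*(r + 3):
= r * (-1)-12 + r^2
2) r * (-1)-12 + r^2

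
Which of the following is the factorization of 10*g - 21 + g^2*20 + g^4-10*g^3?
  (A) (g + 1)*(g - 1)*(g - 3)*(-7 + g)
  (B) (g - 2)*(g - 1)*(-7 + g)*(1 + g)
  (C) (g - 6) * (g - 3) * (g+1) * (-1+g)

We need to factor 10*g - 21 + g^2*20 + g^4-10*g^3.
The factored form is (g + 1)*(g - 1)*(g - 3)*(-7 + g).
A) (g + 1)*(g - 1)*(g - 3)*(-7 + g)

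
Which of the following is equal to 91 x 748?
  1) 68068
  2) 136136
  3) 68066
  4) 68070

91 * 748 = 68068
1) 68068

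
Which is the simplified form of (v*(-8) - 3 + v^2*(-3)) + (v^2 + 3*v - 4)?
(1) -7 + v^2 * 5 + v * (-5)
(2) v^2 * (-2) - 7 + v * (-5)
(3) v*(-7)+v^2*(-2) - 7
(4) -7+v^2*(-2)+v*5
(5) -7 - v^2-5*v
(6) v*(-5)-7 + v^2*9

Adding the polynomials and combining like terms:
(v*(-8) - 3 + v^2*(-3)) + (v^2 + 3*v - 4)
= v^2 * (-2) - 7 + v * (-5)
2) v^2 * (-2) - 7 + v * (-5)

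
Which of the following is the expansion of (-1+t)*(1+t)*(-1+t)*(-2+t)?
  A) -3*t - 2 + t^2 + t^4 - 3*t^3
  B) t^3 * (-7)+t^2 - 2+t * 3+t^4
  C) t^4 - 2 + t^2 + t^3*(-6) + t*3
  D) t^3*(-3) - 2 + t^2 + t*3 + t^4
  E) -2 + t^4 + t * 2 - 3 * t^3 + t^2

Expanding (-1+t)*(1+t)*(-1+t)*(-2+t):
= t^3*(-3) - 2 + t^2 + t*3 + t^4
D) t^3*(-3) - 2 + t^2 + t*3 + t^4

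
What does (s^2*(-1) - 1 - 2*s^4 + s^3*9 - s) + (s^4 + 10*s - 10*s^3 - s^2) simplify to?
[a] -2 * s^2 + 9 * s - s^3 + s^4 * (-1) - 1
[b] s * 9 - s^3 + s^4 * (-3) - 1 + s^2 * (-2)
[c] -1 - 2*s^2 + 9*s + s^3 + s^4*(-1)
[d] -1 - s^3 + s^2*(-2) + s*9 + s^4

Adding the polynomials and combining like terms:
(s^2*(-1) - 1 - 2*s^4 + s^3*9 - s) + (s^4 + 10*s - 10*s^3 - s^2)
= -2 * s^2 + 9 * s - s^3 + s^4 * (-1) - 1
a) -2 * s^2 + 9 * s - s^3 + s^4 * (-1) - 1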